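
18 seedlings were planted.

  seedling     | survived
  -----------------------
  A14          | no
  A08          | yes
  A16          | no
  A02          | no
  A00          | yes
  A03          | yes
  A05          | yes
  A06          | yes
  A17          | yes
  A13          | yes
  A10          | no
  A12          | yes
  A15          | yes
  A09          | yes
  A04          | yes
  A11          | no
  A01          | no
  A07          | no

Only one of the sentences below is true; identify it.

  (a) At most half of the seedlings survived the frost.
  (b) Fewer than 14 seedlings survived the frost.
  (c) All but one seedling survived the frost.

(b)

|A| = 18, |A ∩ B| = 11, |A ∖ B| = 7.
(a) requires |A ∩ B| ≤ |A ∖ B|: false.
(b) requires |A ∩ B| < 14: true.
(c) requires |A ∖ B| = 1: false.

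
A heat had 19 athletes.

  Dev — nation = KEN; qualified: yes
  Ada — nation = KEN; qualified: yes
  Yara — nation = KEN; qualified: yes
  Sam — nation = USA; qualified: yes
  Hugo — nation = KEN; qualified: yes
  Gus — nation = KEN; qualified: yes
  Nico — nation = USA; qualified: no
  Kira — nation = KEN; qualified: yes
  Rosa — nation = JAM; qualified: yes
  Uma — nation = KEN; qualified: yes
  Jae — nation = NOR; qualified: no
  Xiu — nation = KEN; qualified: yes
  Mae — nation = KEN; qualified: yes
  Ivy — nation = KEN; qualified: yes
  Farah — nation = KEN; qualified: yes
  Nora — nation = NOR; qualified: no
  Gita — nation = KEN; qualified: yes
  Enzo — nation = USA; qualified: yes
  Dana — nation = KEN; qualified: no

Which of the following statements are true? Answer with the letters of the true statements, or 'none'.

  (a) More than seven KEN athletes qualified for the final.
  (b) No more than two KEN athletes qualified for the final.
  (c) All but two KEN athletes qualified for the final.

(a)

|A| = 13, |A ∩ B| = 12, |A ∖ B| = 1.
(a) |A ∩ B| > 7: holds.
(b) |A ∩ B| ≤ 2: fails.
(c) |A ∖ B| = 2: fails.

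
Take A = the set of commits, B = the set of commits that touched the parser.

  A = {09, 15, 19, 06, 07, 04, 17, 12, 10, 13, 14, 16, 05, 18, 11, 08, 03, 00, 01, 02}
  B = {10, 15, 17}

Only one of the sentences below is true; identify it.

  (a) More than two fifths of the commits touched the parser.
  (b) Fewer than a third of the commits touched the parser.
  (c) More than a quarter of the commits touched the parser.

|A| = 20, |A ∩ B| = 3, |A ∖ B| = 17.
(a) requires |A ∩ B| / |A| > 2/5: false.
(b) requires |A ∩ B| / |A| < 1/3: true.
(c) requires |A ∩ B| / |A| > 1/4: false.

(b)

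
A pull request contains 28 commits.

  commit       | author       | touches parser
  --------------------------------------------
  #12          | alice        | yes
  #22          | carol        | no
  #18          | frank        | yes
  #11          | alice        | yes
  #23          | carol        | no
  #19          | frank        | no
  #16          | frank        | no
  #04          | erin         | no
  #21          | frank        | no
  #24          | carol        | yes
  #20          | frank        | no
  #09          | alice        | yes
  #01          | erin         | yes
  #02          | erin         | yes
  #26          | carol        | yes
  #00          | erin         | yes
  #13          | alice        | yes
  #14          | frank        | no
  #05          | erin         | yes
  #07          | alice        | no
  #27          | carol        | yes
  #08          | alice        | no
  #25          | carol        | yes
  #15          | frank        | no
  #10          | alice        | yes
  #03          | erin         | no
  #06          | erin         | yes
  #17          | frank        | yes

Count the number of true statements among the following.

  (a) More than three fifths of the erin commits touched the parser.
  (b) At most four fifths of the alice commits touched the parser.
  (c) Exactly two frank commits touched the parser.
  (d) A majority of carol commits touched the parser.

(a) erin: |A| = 7, |A ∩ B| = 5; needs |A ∩ B| / |A| > 3/5 — true.
(b) alice: |A| = 7, |A ∩ B| = 5; needs |A ∩ B| / |A| ≤ 4/5 — true.
(c) frank: |A| = 8, |A ∩ B| = 2; needs |A ∩ B| = 2 — true.
(d) carol: |A| = 6, |A ∩ B| = 4; needs |A ∩ B| > |A ∖ B| — true.

4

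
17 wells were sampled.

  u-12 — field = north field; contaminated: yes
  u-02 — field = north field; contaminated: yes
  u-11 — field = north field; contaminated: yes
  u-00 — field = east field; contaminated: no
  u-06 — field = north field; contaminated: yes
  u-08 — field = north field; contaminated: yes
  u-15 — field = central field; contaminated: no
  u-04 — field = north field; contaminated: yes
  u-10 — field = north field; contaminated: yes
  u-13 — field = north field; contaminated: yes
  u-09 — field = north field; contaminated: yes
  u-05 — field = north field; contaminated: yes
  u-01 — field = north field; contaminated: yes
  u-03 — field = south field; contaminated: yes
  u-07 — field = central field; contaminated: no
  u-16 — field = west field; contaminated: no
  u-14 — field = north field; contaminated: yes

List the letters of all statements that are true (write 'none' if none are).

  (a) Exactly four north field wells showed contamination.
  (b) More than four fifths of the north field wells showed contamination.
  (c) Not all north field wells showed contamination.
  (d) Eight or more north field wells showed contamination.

(b), (d)

|A| = 12, |A ∩ B| = 12, |A ∖ B| = 0.
(a) |A ∩ B| = 4: fails.
(b) |A ∩ B| / |A| > 4/5: holds.
(c) A ⊄ B (|A ∖ B| ≥ 1): fails.
(d) |A ∩ B| ≥ 8: holds.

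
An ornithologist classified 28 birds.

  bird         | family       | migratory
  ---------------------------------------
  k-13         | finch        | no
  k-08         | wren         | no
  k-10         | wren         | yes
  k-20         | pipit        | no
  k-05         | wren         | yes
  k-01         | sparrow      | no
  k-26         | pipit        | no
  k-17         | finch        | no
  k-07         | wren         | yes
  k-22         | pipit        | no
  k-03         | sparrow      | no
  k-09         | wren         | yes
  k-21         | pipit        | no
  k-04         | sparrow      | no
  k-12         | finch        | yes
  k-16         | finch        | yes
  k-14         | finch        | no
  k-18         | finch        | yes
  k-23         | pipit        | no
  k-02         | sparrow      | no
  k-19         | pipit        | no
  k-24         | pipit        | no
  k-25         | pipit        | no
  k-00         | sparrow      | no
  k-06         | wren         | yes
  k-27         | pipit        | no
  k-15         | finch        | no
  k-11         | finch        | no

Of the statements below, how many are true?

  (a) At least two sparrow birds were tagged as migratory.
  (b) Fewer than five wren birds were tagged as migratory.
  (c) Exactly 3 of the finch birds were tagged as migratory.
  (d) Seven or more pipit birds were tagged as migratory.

(a) sparrow: |A| = 5, |A ∩ B| = 0; needs |A ∩ B| ≥ 2 — false.
(b) wren: |A| = 6, |A ∩ B| = 5; needs |A ∩ B| < 5 — false.
(c) finch: |A| = 8, |A ∩ B| = 3; needs |A ∩ B| = 3 — true.
(d) pipit: |A| = 9, |A ∩ B| = 0; needs |A ∩ B| ≥ 7 — false.

1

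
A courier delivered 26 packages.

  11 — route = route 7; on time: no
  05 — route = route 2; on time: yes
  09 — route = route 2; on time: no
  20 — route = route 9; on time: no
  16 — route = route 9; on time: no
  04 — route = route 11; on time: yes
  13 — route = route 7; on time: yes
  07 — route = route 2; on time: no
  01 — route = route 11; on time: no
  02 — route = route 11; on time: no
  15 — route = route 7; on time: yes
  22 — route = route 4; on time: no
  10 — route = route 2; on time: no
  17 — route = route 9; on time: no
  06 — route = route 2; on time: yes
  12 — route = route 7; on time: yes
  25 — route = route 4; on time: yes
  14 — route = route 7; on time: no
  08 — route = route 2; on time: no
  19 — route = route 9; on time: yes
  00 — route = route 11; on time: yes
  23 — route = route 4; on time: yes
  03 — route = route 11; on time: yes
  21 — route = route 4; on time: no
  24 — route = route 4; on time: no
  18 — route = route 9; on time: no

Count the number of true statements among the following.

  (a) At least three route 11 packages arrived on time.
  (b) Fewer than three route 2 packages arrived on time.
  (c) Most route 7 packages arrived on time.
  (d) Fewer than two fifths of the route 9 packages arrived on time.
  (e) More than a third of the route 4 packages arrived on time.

(a) route 11: |A| = 5, |A ∩ B| = 3; needs |A ∩ B| ≥ 3 — true.
(b) route 2: |A| = 6, |A ∩ B| = 2; needs |A ∩ B| < 3 — true.
(c) route 7: |A| = 5, |A ∩ B| = 3; needs |A ∩ B| > |A ∖ B| — true.
(d) route 9: |A| = 5, |A ∩ B| = 1; needs |A ∩ B| / |A| < 2/5 — true.
(e) route 4: |A| = 5, |A ∩ B| = 2; needs |A ∩ B| / |A| > 1/3 — true.

5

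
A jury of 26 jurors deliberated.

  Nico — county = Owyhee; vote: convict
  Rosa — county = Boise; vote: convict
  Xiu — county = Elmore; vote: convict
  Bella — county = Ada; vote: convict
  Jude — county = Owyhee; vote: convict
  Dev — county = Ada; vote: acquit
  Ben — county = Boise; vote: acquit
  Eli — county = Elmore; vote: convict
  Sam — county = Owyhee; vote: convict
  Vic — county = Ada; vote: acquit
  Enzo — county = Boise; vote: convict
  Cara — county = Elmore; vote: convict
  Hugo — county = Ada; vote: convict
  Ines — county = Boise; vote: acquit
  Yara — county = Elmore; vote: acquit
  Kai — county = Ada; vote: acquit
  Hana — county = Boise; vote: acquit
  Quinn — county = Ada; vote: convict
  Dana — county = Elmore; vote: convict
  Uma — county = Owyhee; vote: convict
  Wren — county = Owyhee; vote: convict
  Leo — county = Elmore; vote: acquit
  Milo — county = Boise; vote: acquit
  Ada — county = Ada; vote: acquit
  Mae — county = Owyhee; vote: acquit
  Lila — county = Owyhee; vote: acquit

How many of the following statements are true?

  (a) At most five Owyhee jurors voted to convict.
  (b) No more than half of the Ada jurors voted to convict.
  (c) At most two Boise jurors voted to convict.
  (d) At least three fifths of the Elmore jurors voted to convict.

(a) Owyhee: |A| = 7, |A ∩ B| = 5; needs |A ∩ B| ≤ 5 — true.
(b) Ada: |A| = 7, |A ∩ B| = 3; needs |A ∩ B| ≤ |A ∖ B| — true.
(c) Boise: |A| = 6, |A ∩ B| = 2; needs |A ∩ B| ≤ 2 — true.
(d) Elmore: |A| = 6, |A ∩ B| = 4; needs |A ∩ B| / |A| ≥ 3/5 — true.

4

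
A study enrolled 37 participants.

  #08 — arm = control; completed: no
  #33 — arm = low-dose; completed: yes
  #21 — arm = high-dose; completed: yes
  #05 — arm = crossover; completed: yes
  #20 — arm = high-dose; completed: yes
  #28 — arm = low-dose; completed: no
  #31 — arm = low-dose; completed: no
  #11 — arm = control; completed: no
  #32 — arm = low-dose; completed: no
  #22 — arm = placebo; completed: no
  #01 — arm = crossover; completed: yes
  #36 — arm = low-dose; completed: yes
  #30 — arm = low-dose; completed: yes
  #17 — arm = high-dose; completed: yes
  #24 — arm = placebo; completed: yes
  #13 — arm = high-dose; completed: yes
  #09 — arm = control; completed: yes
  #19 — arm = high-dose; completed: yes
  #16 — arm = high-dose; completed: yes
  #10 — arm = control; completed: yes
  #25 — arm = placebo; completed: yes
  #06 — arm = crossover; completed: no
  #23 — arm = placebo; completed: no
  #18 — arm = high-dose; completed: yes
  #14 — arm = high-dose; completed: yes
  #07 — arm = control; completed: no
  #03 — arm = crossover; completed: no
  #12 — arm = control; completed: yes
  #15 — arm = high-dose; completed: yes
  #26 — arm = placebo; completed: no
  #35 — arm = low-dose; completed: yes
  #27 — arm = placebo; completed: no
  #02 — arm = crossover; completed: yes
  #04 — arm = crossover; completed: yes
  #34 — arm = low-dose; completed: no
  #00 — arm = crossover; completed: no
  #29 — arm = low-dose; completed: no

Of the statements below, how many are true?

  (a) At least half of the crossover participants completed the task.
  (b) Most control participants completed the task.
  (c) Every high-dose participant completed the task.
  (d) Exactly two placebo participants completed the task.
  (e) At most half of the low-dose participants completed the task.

4

(a) crossover: |A| = 7, |A ∩ B| = 4; needs |A ∩ B| ≥ |A ∖ B| — true.
(b) control: |A| = 6, |A ∩ B| = 3; needs |A ∩ B| > |A ∖ B| — false.
(c) high-dose: |A| = 9, |A ∩ B| = 9; needs A ⊆ B, i.e. every element of A is in B (|A ∖ B| = 0) — true.
(d) placebo: |A| = 6, |A ∩ B| = 2; needs |A ∩ B| = 2 — true.
(e) low-dose: |A| = 9, |A ∩ B| = 4; needs |A ∩ B| ≤ |A ∖ B| — true.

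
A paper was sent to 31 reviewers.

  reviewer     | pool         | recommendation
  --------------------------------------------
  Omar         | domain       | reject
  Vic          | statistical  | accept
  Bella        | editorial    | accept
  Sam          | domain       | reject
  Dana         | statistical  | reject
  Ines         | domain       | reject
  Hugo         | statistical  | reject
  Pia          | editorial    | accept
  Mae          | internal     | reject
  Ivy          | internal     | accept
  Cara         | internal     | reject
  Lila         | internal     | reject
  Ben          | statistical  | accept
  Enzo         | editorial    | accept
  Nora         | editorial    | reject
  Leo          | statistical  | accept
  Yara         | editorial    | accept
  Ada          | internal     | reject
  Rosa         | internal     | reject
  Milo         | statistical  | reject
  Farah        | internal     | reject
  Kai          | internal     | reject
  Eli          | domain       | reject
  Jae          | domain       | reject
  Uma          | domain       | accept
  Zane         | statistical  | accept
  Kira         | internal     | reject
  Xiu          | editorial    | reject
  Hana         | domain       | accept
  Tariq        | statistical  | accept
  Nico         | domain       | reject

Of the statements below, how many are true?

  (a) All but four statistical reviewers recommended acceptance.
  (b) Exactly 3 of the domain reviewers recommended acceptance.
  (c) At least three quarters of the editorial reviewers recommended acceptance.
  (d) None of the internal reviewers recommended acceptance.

(a) statistical: |A| = 8, |A ∩ B| = 5; needs |A ∖ B| = 4 — false.
(b) domain: |A| = 8, |A ∩ B| = 2; needs |A ∩ B| = 3 — false.
(c) editorial: |A| = 6, |A ∩ B| = 4; needs |A ∩ B| / |A| ≥ 3/4 — false.
(d) internal: |A| = 9, |A ∩ B| = 1; needs A ∩ B = ∅ (|A ∩ B| = 0) — false.

0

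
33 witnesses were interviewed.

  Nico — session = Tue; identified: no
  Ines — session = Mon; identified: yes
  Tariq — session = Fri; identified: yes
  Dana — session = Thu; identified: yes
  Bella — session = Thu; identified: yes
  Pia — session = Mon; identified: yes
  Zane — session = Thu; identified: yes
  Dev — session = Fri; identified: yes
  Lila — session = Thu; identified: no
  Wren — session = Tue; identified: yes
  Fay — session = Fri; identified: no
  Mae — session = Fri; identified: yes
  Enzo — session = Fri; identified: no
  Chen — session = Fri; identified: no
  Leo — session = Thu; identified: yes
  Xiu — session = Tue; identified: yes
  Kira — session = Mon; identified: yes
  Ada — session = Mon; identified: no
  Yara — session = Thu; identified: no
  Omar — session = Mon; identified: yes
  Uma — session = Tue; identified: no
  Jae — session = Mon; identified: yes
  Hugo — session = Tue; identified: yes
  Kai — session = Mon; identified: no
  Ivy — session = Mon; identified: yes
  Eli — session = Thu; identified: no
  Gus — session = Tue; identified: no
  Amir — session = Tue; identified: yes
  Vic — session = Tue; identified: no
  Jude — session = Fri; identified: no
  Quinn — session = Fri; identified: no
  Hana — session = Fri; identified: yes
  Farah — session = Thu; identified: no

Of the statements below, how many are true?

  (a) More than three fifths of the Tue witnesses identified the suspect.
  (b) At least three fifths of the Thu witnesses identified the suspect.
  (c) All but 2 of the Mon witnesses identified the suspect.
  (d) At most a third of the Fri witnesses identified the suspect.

1

(a) Tue: |A| = 8, |A ∩ B| = 4; needs |A ∩ B| / |A| > 3/5 — false.
(b) Thu: |A| = 8, |A ∩ B| = 4; needs |A ∩ B| / |A| ≥ 3/5 — false.
(c) Mon: |A| = 8, |A ∩ B| = 6; needs |A ∖ B| = 2 — true.
(d) Fri: |A| = 9, |A ∩ B| = 4; needs |A ∩ B| / |A| ≤ 1/3 — false.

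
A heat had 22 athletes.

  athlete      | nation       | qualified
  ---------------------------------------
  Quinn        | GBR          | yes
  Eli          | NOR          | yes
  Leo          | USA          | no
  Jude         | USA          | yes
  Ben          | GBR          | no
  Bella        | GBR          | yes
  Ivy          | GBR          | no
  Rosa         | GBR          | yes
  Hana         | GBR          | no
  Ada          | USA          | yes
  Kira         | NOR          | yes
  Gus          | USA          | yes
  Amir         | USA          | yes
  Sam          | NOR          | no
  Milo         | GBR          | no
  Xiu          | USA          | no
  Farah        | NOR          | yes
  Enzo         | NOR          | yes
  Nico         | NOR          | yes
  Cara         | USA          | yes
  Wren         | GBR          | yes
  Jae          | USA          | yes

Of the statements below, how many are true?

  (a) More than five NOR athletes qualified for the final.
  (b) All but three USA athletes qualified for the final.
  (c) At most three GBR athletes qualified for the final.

0

(a) NOR: |A| = 6, |A ∩ B| = 5; needs |A ∩ B| > 5 — false.
(b) USA: |A| = 8, |A ∩ B| = 6; needs |A ∖ B| = 3 — false.
(c) GBR: |A| = 8, |A ∩ B| = 4; needs |A ∩ B| ≤ 3 — false.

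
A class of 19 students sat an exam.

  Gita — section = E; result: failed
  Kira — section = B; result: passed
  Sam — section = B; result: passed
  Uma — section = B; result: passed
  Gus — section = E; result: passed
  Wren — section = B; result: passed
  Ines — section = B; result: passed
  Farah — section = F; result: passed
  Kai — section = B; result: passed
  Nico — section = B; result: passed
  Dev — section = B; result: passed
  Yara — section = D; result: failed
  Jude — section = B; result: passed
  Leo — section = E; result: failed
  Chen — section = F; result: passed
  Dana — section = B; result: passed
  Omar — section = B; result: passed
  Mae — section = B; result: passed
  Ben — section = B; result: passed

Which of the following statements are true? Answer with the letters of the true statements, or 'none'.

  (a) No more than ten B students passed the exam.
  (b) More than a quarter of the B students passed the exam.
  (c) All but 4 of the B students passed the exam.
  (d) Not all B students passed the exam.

(b)

|A| = 13, |A ∩ B| = 13, |A ∖ B| = 0.
(a) |A ∩ B| ≤ 10: fails.
(b) |A ∩ B| / |A| > 1/4: holds.
(c) |A ∖ B| = 4: fails.
(d) A ⊄ B (|A ∖ B| ≥ 1): fails.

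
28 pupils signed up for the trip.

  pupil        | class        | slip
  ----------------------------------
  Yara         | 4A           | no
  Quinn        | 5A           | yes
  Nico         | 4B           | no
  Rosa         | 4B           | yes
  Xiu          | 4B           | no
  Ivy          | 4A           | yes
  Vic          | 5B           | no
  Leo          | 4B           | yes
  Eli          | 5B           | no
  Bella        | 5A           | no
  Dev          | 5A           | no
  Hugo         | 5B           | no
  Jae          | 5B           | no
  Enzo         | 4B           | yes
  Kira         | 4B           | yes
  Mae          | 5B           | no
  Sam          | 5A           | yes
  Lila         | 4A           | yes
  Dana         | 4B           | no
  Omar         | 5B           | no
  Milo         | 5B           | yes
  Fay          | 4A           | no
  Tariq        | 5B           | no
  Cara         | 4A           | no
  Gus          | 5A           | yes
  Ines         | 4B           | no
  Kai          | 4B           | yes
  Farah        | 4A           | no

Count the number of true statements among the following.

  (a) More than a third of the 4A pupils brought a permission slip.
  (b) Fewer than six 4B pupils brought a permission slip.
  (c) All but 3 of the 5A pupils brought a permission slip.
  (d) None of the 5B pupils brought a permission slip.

(a) 4A: |A| = 6, |A ∩ B| = 2; needs |A ∩ B| / |A| > 1/3 — false.
(b) 4B: |A| = 9, |A ∩ B| = 5; needs |A ∩ B| < 6 — true.
(c) 5A: |A| = 5, |A ∩ B| = 3; needs |A ∖ B| = 3 — false.
(d) 5B: |A| = 8, |A ∩ B| = 1; needs A ∩ B = ∅ (|A ∩ B| = 0) — false.

1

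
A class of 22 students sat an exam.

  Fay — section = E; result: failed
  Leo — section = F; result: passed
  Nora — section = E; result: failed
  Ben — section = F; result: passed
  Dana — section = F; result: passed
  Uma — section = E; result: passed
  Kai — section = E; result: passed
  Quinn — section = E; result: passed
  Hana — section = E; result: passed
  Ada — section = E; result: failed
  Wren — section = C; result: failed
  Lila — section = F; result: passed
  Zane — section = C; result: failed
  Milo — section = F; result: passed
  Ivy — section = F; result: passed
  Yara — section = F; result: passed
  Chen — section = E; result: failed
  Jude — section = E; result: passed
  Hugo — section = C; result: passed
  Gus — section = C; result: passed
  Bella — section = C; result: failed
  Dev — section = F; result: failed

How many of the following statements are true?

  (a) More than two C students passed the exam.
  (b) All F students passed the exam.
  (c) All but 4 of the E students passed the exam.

1

(a) C: |A| = 5, |A ∩ B| = 2; needs |A ∩ B| > 2 — false.
(b) F: |A| = 8, |A ∩ B| = 7; needs A ⊆ B, i.e. every element of A is in B (|A ∖ B| = 0) — false.
(c) E: |A| = 9, |A ∩ B| = 5; needs |A ∖ B| = 4 — true.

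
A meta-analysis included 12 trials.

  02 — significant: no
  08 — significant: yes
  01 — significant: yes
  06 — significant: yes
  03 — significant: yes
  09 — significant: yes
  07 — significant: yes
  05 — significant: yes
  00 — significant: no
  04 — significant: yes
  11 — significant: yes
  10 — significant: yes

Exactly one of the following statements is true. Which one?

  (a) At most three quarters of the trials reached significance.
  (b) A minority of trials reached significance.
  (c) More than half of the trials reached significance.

|A| = 12, |A ∩ B| = 10, |A ∖ B| = 2.
(a) requires |A ∩ B| / |A| ≤ 3/4: false.
(b) requires |A ∩ B| < |A ∖ B|: false.
(c) requires |A ∩ B| > |A ∖ B|: true.

(c)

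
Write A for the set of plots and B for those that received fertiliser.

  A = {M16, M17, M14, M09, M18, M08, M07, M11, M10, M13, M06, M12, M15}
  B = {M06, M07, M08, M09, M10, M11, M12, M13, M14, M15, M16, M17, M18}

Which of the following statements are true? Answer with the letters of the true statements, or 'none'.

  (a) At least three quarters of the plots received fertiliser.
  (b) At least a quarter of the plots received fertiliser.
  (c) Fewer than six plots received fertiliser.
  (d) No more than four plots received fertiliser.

(a), (b)

|A| = 13, |A ∩ B| = 13, |A ∖ B| = 0.
(a) |A ∩ B| / |A| ≥ 3/4: holds.
(b) |A ∩ B| / |A| ≥ 1/4: holds.
(c) |A ∩ B| < 6: fails.
(d) |A ∩ B| ≤ 4: fails.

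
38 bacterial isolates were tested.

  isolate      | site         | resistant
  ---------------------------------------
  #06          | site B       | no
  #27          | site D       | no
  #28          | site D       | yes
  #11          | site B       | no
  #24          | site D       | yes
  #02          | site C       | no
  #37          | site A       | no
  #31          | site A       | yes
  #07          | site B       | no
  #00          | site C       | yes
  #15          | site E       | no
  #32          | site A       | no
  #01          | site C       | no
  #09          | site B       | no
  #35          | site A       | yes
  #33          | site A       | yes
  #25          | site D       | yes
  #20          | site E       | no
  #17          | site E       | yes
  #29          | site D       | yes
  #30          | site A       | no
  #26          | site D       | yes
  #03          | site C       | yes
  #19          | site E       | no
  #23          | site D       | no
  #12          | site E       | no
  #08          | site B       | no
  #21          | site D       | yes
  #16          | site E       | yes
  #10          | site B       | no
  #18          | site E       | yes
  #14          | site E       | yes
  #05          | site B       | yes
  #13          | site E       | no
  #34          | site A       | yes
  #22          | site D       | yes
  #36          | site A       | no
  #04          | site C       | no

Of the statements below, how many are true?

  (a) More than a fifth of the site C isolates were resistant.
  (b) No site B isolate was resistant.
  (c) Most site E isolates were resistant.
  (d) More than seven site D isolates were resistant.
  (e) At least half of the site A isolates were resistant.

(a) site C: |A| = 5, |A ∩ B| = 2; needs |A ∩ B| / |A| > 1/5 — true.
(b) site B: |A| = 7, |A ∩ B| = 1; needs A ∩ B = ∅ (|A ∩ B| = 0) — false.
(c) site E: |A| = 9, |A ∩ B| = 4; needs |A ∩ B| > |A ∖ B| — false.
(d) site D: |A| = 9, |A ∩ B| = 7; needs |A ∩ B| > 7 — false.
(e) site A: |A| = 8, |A ∩ B| = 4; needs |A ∩ B| ≥ |A ∖ B| — true.

2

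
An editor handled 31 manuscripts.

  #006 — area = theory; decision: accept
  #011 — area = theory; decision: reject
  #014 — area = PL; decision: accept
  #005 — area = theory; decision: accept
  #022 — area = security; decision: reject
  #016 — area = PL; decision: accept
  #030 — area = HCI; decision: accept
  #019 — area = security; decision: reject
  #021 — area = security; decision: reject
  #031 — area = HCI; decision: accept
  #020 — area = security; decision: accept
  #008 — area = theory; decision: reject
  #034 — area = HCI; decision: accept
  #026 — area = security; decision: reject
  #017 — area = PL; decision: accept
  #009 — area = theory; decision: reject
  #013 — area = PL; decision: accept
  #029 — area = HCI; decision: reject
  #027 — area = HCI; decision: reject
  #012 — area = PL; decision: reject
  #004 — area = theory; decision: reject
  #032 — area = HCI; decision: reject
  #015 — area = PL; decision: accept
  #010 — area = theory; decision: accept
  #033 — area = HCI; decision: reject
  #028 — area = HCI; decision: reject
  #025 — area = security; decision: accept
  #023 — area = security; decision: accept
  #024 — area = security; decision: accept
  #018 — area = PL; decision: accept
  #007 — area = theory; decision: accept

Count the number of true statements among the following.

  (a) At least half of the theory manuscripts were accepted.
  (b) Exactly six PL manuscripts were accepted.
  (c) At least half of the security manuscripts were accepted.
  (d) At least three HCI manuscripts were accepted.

4

(a) theory: |A| = 8, |A ∩ B| = 4; needs |A ∩ B| ≥ |A ∖ B| — true.
(b) PL: |A| = 7, |A ∩ B| = 6; needs |A ∩ B| = 6 — true.
(c) security: |A| = 8, |A ∩ B| = 4; needs |A ∩ B| ≥ |A ∖ B| — true.
(d) HCI: |A| = 8, |A ∩ B| = 3; needs |A ∩ B| ≥ 3 — true.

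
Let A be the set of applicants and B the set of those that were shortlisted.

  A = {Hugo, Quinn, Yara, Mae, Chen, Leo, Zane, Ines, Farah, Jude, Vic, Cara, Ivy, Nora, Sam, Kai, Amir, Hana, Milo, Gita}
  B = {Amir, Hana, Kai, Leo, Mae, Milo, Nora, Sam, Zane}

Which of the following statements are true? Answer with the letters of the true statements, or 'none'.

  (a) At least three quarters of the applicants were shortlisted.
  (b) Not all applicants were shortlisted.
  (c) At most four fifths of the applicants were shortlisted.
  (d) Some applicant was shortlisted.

(b), (c), (d)

|A| = 20, |A ∩ B| = 9, |A ∖ B| = 11.
(a) |A ∩ B| / |A| ≥ 3/4: fails.
(b) A ⊄ B (|A ∖ B| ≥ 1): holds.
(c) |A ∩ B| / |A| ≤ 4/5: holds.
(d) A ∩ B ≠ ∅ (|A ∩ B| ≥ 1): holds.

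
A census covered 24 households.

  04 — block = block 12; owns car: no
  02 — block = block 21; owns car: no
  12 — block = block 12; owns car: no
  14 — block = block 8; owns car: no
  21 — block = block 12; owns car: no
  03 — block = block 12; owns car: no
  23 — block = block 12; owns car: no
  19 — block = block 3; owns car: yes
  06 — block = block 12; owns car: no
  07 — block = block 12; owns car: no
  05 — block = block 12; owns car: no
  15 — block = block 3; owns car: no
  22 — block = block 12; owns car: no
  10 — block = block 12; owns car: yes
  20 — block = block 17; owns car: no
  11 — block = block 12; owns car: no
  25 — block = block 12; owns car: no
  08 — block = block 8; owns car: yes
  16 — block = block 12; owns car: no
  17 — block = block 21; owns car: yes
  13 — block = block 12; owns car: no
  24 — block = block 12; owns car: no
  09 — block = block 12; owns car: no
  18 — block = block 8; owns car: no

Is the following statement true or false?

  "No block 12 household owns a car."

The determiner here denotes the relation: A ∩ B = ∅ (|A ∩ B| = 0).
|A| = 16, |A ∩ B| = 1, |A ∖ B| = 15.
So the statement is false.

False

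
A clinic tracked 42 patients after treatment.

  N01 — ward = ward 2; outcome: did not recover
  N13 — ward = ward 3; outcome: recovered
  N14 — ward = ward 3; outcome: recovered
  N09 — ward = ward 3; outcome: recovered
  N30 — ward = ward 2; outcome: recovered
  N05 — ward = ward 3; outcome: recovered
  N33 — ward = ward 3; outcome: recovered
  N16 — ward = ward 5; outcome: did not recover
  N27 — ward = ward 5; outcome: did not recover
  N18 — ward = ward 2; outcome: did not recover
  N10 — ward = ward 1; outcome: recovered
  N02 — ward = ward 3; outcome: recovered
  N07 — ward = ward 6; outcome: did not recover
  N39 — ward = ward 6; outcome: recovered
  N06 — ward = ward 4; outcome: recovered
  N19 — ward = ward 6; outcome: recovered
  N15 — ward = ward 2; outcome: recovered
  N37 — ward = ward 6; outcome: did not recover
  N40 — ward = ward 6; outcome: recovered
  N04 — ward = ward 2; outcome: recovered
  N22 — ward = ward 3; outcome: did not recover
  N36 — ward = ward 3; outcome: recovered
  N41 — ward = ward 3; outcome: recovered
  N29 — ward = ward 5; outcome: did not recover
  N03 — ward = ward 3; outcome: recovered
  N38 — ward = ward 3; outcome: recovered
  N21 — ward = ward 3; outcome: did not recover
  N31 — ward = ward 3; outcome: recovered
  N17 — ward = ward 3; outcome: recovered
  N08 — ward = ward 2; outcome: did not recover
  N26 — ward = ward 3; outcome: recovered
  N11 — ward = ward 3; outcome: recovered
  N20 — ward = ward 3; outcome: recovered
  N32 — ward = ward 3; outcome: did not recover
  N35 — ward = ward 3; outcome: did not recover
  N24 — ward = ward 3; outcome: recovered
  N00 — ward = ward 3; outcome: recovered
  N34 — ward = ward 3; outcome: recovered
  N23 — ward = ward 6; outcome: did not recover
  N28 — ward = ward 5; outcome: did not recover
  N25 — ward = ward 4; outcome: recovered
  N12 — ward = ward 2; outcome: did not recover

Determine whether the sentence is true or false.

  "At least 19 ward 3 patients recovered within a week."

'At least 19 ward 3 patients recovered within a week' holds iff |A ∩ B| ≥ 19.
|A| = 22, |A ∩ B| = 18, |A ∖ B| = 4.
|A ∩ B| = 18, so the statement is false.

False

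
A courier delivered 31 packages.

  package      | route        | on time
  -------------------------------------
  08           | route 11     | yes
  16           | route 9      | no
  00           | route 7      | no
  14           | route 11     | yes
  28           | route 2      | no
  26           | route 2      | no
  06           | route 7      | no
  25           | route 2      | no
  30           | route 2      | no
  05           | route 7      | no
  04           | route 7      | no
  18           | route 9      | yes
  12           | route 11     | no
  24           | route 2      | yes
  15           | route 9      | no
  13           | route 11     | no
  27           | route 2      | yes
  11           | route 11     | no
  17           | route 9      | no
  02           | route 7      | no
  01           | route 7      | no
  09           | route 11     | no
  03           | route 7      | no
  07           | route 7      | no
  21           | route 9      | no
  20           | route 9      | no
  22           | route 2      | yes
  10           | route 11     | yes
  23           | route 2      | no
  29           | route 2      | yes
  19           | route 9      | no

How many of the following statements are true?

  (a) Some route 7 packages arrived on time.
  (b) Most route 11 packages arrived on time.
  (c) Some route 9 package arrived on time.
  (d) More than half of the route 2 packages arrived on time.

1

(a) route 7: |A| = 8, |A ∩ B| = 0; needs A ∩ B ≠ ∅ (|A ∩ B| ≥ 1) — false.
(b) route 11: |A| = 7, |A ∩ B| = 3; needs |A ∩ B| > |A ∖ B| — false.
(c) route 9: |A| = 7, |A ∩ B| = 1; needs A ∩ B ≠ ∅ (|A ∩ B| ≥ 1) — true.
(d) route 2: |A| = 9, |A ∩ B| = 4; needs |A ∩ B| > |A ∖ B| — false.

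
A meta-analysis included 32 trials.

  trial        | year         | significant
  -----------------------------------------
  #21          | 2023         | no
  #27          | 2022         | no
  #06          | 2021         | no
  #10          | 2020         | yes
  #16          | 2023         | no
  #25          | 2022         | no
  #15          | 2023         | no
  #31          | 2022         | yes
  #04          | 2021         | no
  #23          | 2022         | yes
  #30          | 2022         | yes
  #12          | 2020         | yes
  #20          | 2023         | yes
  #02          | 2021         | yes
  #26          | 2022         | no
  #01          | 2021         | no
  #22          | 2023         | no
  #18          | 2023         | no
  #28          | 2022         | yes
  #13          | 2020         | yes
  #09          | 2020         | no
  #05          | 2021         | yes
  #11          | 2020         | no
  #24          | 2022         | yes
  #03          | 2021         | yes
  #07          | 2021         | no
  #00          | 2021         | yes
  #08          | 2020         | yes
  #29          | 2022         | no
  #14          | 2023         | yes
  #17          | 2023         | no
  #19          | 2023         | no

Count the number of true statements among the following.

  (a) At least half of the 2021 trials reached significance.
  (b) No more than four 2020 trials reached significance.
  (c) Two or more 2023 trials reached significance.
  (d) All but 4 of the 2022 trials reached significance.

(a) 2021: |A| = 8, |A ∩ B| = 4; needs |A ∩ B| ≥ |A ∖ B| — true.
(b) 2020: |A| = 6, |A ∩ B| = 4; needs |A ∩ B| ≤ 4 — true.
(c) 2023: |A| = 9, |A ∩ B| = 2; needs |A ∩ B| ≥ 2 — true.
(d) 2022: |A| = 9, |A ∩ B| = 5; needs |A ∖ B| = 4 — true.

4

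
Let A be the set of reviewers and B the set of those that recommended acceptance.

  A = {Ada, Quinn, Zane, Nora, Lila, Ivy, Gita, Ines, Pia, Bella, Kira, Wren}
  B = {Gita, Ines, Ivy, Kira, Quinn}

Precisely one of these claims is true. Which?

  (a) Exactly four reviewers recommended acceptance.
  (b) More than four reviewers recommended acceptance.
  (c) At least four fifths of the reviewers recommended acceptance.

|A| = 12, |A ∩ B| = 5, |A ∖ B| = 7.
(a) requires |A ∩ B| = 4: false.
(b) requires |A ∩ B| > 4: true.
(c) requires |A ∩ B| / |A| ≥ 4/5: false.

(b)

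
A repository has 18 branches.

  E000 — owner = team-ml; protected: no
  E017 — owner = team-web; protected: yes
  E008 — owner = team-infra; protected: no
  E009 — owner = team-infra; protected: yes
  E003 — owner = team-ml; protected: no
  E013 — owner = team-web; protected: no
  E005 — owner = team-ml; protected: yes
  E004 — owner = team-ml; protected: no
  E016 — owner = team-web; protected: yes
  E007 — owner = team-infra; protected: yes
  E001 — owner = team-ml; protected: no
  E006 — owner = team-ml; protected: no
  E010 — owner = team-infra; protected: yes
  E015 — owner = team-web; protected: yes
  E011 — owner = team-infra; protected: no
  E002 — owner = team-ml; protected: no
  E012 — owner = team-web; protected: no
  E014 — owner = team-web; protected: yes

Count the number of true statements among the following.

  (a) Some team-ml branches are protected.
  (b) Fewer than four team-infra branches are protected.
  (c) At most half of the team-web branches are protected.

(a) team-ml: |A| = 7, |A ∩ B| = 1; needs A ∩ B ≠ ∅ (|A ∩ B| ≥ 1) — true.
(b) team-infra: |A| = 5, |A ∩ B| = 3; needs |A ∩ B| < 4 — true.
(c) team-web: |A| = 6, |A ∩ B| = 4; needs |A ∩ B| ≤ |A ∖ B| — false.

2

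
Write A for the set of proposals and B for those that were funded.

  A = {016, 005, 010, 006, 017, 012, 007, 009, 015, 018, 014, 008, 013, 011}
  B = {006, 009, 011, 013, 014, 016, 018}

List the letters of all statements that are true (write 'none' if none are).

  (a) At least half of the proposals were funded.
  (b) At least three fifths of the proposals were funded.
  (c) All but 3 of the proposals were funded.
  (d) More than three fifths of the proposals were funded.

(a)

|A| = 14, |A ∩ B| = 7, |A ∖ B| = 7.
(a) |A ∩ B| ≥ |A ∖ B|: holds.
(b) |A ∩ B| / |A| ≥ 3/5: fails.
(c) |A ∖ B| = 3: fails.
(d) |A ∩ B| / |A| > 3/5: fails.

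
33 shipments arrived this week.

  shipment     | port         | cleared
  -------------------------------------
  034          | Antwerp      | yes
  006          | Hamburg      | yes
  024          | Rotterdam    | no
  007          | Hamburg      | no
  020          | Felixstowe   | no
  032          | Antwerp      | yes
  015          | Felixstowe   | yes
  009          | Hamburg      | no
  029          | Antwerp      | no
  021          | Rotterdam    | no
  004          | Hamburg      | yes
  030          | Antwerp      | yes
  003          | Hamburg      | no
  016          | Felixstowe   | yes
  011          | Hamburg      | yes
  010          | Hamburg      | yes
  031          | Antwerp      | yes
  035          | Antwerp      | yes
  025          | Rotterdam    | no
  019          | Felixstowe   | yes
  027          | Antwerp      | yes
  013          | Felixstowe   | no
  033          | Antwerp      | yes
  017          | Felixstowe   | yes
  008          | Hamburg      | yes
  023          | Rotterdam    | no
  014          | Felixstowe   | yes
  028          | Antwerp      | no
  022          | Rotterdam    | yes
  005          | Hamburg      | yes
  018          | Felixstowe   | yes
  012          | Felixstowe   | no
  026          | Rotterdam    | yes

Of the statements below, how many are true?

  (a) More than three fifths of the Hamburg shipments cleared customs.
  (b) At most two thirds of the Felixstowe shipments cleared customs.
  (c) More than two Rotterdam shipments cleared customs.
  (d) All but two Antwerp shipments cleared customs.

3

(a) Hamburg: |A| = 9, |A ∩ B| = 6; needs |A ∩ B| / |A| > 3/5 — true.
(b) Felixstowe: |A| = 9, |A ∩ B| = 6; needs |A ∩ B| / |A| ≤ 2/3 — true.
(c) Rotterdam: |A| = 6, |A ∩ B| = 2; needs |A ∩ B| > 2 — false.
(d) Antwerp: |A| = 9, |A ∩ B| = 7; needs |A ∖ B| = 2 — true.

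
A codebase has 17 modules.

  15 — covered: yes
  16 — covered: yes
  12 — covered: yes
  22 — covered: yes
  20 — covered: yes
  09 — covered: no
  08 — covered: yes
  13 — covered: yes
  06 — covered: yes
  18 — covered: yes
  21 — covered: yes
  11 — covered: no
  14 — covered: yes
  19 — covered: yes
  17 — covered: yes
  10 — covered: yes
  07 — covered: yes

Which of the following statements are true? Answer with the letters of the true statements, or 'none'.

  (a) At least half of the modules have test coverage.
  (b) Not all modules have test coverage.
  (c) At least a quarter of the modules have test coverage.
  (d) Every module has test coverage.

(a), (b), (c)

|A| = 17, |A ∩ B| = 15, |A ∖ B| = 2.
(a) |A ∩ B| ≥ |A ∖ B|: holds.
(b) A ⊄ B (|A ∖ B| ≥ 1): holds.
(c) |A ∩ B| / |A| ≥ 1/4: holds.
(d) A ⊆ B, i.e. every element of A is in B (|A ∖ B| = 0): fails.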